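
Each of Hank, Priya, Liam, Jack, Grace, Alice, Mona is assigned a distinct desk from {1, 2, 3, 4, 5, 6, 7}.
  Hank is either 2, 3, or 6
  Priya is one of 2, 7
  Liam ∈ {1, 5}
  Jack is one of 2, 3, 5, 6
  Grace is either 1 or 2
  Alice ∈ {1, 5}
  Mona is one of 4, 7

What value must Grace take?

2

The 7 variables draw from only 7 values {1, 2, 3, 4, 5, 6, 7}, so each is used; only Mona can be 4, hence Mona = 4.
The 6 still-open variables together cover exactly {1, 2, 3, 5, 6, 7} — 6 values for 6 variables — and 7 appears only in Priya's list, so Priya = 7.
Liam and Alice between them cover only {1, 5} — a naked pair. Remove those values from Jack, Grace.
So Grace = 2.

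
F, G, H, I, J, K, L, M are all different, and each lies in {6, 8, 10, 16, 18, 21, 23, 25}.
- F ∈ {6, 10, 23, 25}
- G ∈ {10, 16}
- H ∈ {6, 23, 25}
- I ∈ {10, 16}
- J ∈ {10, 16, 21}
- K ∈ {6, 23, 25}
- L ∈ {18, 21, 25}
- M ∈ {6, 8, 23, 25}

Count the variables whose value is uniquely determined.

The 8 variables together cover exactly {6, 8, 10, 16, 18, 21, 23, 25} — 8 values for 8 variables — and 8 appears only in M's list, so M = 8.
The 7 still-open variables draw from only 7 values {6, 10, 16, 18, 21, 23, 25}, so each is used; only L can be 18, hence L = 18.
The 6 still-open variables draw from only 6 values {6, 10, 16, 21, 23, 25}, so each is used; only J can be 21, hence J = 21.
G and I between them cover only {10, 16} — a naked pair. Remove those values from F.
Determined: J=21, L=18, M=8. The other variables each still have more than one consistent value. That makes 3.

3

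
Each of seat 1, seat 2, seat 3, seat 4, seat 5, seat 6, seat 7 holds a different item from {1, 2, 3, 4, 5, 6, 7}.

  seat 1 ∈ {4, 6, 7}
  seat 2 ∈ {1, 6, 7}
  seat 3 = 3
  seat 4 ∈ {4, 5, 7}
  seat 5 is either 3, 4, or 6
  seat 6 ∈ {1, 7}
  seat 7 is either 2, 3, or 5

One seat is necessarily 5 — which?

seat 3 has just one choice, so seat 3 = 3. Remove 3 from seat 5, seat 7.
The 6 still-open variables together cover exactly {1, 2, 4, 5, 6, 7} — 6 values for 6 variables — and 2 appears only in seat 7's list, so seat 7 = 2.
The 5 still-open variables draw from only 5 values {1, 4, 5, 6, 7}, so each is used; only seat 4 can be 5, hence seat 4 = 5.

seat 4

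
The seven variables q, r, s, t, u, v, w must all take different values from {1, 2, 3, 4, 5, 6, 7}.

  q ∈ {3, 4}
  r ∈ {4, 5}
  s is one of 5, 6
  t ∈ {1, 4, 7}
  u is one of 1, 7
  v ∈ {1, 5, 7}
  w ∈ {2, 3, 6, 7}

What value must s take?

6

The 7 variables together cover exactly {1, 2, 3, 4, 5, 6, 7} — 7 values for 7 variables — and 2 appears only in w's list, so w = 2.
The 6 still-open variables together cover exactly {1, 3, 4, 5, 6, 7} — 6 values for 6 variables — and 3 appears only in q's list, so q = 3.
The 5 still-open variables draw from only 5 values {1, 4, 5, 6, 7}, so each is used; only s can be 6, hence s = 6.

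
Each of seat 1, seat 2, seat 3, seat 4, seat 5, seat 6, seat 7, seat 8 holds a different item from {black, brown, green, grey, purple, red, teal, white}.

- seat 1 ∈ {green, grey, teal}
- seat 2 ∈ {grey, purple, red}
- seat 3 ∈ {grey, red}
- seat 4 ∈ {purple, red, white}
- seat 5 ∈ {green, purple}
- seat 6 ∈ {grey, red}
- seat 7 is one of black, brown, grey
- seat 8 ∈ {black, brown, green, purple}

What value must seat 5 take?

green

The 8 variables draw from only 8 values {black, brown, green, grey, purple, red, teal, white}, so each is used; only seat 1 can be teal, hence seat 1 = teal.
The 7 still-open variables together cover exactly {black, brown, green, grey, purple, red, white} — 7 values for 7 variables — and white appears only in seat 4's list, so seat 4 = white.
The 2 variables seat 3 and seat 6 are confined to {grey, red}, which locks those values in; drop them from seat 2, seat 7.
seat 2 must be purple (only option left). Strike purple from seat 5, seat 8.
So seat 5 = green.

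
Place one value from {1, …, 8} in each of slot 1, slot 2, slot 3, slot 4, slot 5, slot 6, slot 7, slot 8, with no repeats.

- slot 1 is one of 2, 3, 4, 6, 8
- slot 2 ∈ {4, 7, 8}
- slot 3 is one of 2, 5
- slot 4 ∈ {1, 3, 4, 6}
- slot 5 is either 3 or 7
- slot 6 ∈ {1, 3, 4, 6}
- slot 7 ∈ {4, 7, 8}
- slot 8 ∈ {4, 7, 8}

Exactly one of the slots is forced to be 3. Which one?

slot 5

Among the 8 variables, 5 fits only slot 3 (and all 8 values in {1, 2, 3, 4, 5, 6, 7, 8} must be used), so slot 3 = 5.
The 7 still-open variables draw from only 7 values {1, 2, 3, 4, 6, 7, 8}, so each is used; only slot 1 can be 2, hence slot 1 = 2.
The 3 variables slot 2, slot 7, slot 8 are confined to {4, 7, 8}, which locks those values in; drop them from slot 4, slot 5, slot 6.
So 3 goes to slot 5.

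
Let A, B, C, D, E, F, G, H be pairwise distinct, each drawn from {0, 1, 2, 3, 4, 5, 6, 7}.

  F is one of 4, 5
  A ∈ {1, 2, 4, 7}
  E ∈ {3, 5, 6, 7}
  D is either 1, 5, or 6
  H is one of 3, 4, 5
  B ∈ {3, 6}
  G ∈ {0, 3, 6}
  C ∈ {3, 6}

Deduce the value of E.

The 8 variables draw from only 8 values {0, 1, 2, 3, 4, 5, 6, 7}, so each is used; only G can be 0, hence G = 0.
The 7 still-open variables together cover exactly {1, 2, 3, 4, 5, 6, 7} — 7 values for 7 variables — and 2 appears only in A's list, so A = 2.
The 6 still-open variables together cover exactly {1, 3, 4, 5, 6, 7} — 6 values for 6 variables — and 1 appears only in D's list, so D = 1.
Among the 5 still-open variables, 7 fits only E (and all 5 values in {3, 4, 5, 6, 7} must be used), so E = 7.

7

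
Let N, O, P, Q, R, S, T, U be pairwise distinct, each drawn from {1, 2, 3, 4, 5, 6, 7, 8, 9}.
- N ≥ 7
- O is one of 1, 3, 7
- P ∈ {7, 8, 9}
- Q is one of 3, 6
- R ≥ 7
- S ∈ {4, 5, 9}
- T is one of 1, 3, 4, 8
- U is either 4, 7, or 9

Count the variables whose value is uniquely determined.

3

Among the 8 variables, 5 fits only S (and all 8 values in {1, 3, 4, 5, 6, 7, 8, 9} must be used), so S = 5.
Among the 7 still-open variables, 6 fits only Q (and all 7 values in {1, 3, 4, 6, 7, 8, 9} must be used), so Q = 6.
N, P, R share exactly the 3 values {7, 8, 9}; by pigeonhole those values go to them, so strike 7, 8, 9 from O, T, U.
U has just one choice, so U = 4. So T can't be 4.
Determined: Q=6, S=5, U=4. The other variables each still have more than one consistent value. That makes 3.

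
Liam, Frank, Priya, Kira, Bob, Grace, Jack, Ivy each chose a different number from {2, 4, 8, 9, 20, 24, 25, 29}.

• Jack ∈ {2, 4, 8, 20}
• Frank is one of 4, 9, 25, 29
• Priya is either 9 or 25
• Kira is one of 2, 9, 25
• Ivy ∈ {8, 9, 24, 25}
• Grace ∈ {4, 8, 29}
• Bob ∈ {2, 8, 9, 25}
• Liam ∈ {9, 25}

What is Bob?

The 8 variables draw from only 8 values {2, 4, 8, 9, 20, 24, 25, 29}, so each is used; only Jack can be 20, hence Jack = 20.
The 7 still-open variables draw from only 7 values {2, 4, 8, 9, 24, 25, 29}, so each is used; only Ivy can be 24, hence Ivy = 24.
Liam and Priya share exactly the 2 values {9, 25}; by pigeonhole those values go to them, so strike 9, 25 from Frank, Kira, Bob.
Kira's domain is down to {2}, so Kira = 2. Remove 2 from Bob.
So Bob = 8.

8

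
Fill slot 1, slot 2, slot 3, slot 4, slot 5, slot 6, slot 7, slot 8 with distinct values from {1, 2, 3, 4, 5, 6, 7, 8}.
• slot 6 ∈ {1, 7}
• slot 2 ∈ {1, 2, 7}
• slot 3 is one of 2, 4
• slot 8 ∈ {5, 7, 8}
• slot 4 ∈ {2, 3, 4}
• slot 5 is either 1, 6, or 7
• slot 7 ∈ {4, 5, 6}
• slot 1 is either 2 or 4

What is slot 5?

Among the 8 variables, 3 fits only slot 4 (and all 8 values in {1, 2, 3, 4, 5, 6, 7, 8} must be used), so slot 4 = 3.
Among the 7 still-open variables, 8 fits only slot 8 (and all 7 values in {1, 2, 4, 5, 6, 7, 8} must be used), so slot 8 = 8.
The 6 still-open variables together cover exactly {1, 2, 4, 5, 6, 7} — 6 values for 6 variables — and 5 appears only in slot 7's list, so slot 7 = 5.
The 5 still-open variables draw from only 5 values {1, 2, 4, 6, 7}, so each is used; only slot 5 can be 6, hence slot 5 = 6.

6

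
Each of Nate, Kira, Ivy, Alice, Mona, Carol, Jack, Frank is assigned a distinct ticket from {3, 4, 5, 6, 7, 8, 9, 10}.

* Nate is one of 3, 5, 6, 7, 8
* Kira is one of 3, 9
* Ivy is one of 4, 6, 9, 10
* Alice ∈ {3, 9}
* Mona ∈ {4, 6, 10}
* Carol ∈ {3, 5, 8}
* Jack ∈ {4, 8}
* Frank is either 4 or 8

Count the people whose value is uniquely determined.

The 8 variables draw from only 8 values {3, 4, 5, 6, 7, 8, 9, 10}, so each is used; only Nate can be 7, hence Nate = 7.
The 7 still-open variables draw from only 7 values {3, 4, 5, 6, 8, 9, 10}, so each is used; only Carol can be 5, hence Carol = 5.
Kira and Alice share exactly the 2 values {3, 9}; by pigeonhole those values go to them, so strike 3, 9 from Ivy.
The 2 variables Jack and Frank are confined to {4, 8}, which locks those values in; drop them from Ivy, Mona.
Determined: Nate=7, Carol=5. The other people each still have more than one consistent value. That makes 2.

2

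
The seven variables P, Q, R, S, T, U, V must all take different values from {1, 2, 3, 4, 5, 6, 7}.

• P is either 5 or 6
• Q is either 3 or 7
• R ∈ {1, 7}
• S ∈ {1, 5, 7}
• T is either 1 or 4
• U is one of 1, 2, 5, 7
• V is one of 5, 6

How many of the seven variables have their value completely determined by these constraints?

The 7 variables together cover exactly {1, 2, 3, 4, 5, 6, 7} — 7 values for 7 variables — and 2 appears only in U's list, so U = 2.
The 6 still-open variables draw from only 6 values {1, 3, 4, 5, 6, 7}, so each is used; only Q can be 3, hence Q = 3.
The 5 still-open variables draw from only 5 values {1, 4, 5, 6, 7}, so each is used; only T can be 4, hence T = 4.
P and V share exactly the 2 values {5, 6}; by pigeonhole those values go to them, so strike 5, 6 from S.
Determined: Q=3, T=4, U=2. The other variables each still have more than one consistent value. That makes 3.

3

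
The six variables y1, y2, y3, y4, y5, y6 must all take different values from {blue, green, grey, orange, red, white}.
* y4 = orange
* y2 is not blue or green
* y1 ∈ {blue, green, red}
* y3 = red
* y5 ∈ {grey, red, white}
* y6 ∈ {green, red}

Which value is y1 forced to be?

blue

y3 has just one choice, so y3 = red. So y1, y2, y5, y6 can't be red.
y4 has just one choice, so y4 = orange. Eliminate orange elsewhere: y2.
y6's domain is down to {green}, so y6 = green. So y1 can't be green.
So y1 = blue.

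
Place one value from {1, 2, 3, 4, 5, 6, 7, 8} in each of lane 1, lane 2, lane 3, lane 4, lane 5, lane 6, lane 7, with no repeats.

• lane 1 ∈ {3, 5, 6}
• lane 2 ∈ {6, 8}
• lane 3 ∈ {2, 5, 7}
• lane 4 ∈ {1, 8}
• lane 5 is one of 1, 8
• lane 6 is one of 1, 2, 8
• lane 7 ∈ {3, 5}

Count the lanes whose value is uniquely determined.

The 7 variables draw from only 7 values {1, 2, 3, 5, 6, 7, 8}, so each is used; only lane 3 can be 7, hence lane 3 = 7.
Among the 6 still-open variables, 2 fits only lane 6 (and all 6 values in {1, 2, 3, 5, 6, 8} must be used), so lane 6 = 2.
lane 4 and lane 5 between them cover only {1, 8} — a naked pair. Remove those values from lane 2.
That leaves lane 2 = 6. Eliminate 6 elsewhere: lane 1.
Determined: lane 2=6, lane 3=7, lane 6=2. The other lanes each still have more than one consistent value. That makes 3.

3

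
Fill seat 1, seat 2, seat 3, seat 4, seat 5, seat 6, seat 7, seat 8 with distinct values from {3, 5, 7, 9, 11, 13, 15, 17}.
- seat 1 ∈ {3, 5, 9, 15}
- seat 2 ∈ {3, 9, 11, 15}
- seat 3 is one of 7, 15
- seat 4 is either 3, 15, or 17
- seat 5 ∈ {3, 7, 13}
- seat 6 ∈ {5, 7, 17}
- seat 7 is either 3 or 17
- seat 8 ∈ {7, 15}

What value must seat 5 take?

Among the 8 variables, 11 fits only seat 2 (and all 8 values in {3, 5, 7, 9, 11, 13, 15, 17} must be used), so seat 2 = 11.
The 7 still-open variables together cover exactly {3, 5, 7, 9, 13, 15, 17} — 7 values for 7 variables — and 9 appears only in seat 1's list, so seat 1 = 9.
Among the 6 still-open variables, 5 fits only seat 6 (and all 6 values in {3, 5, 7, 13, 15, 17} must be used), so seat 6 = 5.
Among the 5 still-open variables, 13 fits only seat 5 (and all 5 values in {3, 7, 13, 15, 17} must be used), so seat 5 = 13.

13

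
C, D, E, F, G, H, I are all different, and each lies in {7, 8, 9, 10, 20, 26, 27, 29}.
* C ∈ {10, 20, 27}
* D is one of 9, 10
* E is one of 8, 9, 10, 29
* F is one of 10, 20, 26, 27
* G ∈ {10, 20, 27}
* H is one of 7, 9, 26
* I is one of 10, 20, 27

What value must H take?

The 3 variables C, G, I are confined to {10, 20, 27}, which locks those values in; drop them from D, E, F.
That leaves D = 9. So E, H can't be 9.
F must be 26 (only option left). Strike 26 from H.
So H = 7.

7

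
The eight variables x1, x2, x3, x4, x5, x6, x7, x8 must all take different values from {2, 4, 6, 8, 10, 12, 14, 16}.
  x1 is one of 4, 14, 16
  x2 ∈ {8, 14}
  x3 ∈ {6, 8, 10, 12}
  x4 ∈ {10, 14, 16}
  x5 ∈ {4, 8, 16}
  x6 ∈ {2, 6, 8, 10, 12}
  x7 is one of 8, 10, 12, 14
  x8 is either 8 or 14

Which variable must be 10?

x4

Among the 8 variables, 2 fits only x6 (and all 8 values in {2, 4, 6, 8, 10, 12, 14, 16} must be used), so x6 = 2.
Among the 7 still-open variables, 6 fits only x3 (and all 7 values in {4, 6, 8, 10, 12, 14, 16} must be used), so x3 = 6.
The 6 still-open variables draw from only 6 values {4, 8, 10, 12, 14, 16}, so each is used; only x7 can be 12, hence x7 = 12.
The 5 still-open variables draw from only 5 values {4, 8, 10, 14, 16}, so each is used; only x4 can be 10, hence x4 = 10.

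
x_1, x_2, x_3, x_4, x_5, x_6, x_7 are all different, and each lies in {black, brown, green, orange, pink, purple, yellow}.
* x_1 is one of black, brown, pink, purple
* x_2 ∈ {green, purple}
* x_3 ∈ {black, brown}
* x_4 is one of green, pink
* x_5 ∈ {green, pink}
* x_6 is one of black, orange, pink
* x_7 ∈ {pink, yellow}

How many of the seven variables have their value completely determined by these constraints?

3

The 7 variables together cover exactly {black, brown, green, orange, pink, purple, yellow} — 7 values for 7 variables — and orange appears only in x_6's list, so x_6 = orange.
The 6 still-open variables together cover exactly {black, brown, green, pink, purple, yellow} — 6 values for 6 variables — and yellow appears only in x_7's list, so x_7 = yellow.
The 2 variables x_4 and x_5 are confined to {green, pink}, which locks those values in; drop them from x_1, x_2.
x_2 has just one choice, so x_2 = purple. Remove purple from x_1.
Determined: x_2=purple, x_6=orange, x_7=yellow. The other variables each still have more than one consistent value. That makes 3.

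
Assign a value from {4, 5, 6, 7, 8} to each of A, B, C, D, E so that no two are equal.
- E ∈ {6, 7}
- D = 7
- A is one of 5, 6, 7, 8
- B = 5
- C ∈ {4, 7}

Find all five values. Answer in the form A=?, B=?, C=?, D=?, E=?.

B's domain is down to {5}, so B = 5. Eliminate 5 elsewhere: A.
That leaves D = 7. So A, C, E can't be 7.
E has just one choice, so E = 6. Eliminate 6 elsewhere: A.
A's domain is down to {8}, so A = 8.
C's domain is down to {4}, so C = 4.

A=8, B=5, C=4, D=7, E=6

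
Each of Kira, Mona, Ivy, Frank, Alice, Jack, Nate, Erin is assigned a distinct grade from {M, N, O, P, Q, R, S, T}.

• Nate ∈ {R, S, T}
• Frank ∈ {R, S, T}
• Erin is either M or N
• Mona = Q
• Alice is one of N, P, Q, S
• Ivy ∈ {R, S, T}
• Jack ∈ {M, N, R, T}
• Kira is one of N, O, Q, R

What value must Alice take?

P

Mona has just one choice, so Mona = Q. So Kira, Alice can't be Q.
The 7 still-open variables together cover exactly {M, N, O, P, R, S, T} — 7 values for 7 variables — and O appears only in Kira's list, so Kira = O.
The 6 still-open variables together cover exactly {M, N, P, R, S, T} — 6 values for 6 variables — and P appears only in Alice's list, so Alice = P.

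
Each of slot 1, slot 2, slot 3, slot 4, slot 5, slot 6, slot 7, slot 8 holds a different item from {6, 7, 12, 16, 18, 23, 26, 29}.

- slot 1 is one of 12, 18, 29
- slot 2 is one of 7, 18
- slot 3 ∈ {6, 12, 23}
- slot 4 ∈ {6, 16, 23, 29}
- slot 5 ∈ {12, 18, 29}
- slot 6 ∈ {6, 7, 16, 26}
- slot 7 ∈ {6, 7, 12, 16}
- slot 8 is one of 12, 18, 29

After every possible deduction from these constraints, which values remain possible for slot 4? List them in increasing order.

Among the 8 variables, 26 fits only slot 6 (and all 8 values in {6, 7, 12, 16, 18, 23, 26, 29} must be used), so slot 6 = 26.
The 3 variables slot 1, slot 5, slot 8 are confined to {12, 18, 29}, which locks those values in; drop them from slot 2, slot 3, slot 4, slot 7.
That leaves slot 2 = 7. So slot 7 can't be 7.
No further eliminations apply; slot 4 can still be any of 6, 16, 23.

6, 16, 23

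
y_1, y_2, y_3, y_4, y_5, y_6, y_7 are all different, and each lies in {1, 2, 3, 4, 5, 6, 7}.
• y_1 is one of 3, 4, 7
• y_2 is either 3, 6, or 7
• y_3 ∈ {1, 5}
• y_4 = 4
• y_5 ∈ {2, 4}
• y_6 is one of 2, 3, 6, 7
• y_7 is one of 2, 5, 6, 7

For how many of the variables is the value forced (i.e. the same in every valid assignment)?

y_4's domain is down to {4}, so y_4 = 4. Remove 4 from y_1, y_5.
y_5's domain is down to {2}, so y_5 = 2. So y_6, y_7 can't be 2.
The 5 still-open variables together cover exactly {1, 3, 5, 6, 7} — 5 values for 5 variables — and 1 appears only in y_3's list, so y_3 = 1.
The 4 still-open variables together cover exactly {3, 5, 6, 7} — 4 values for 4 variables — and 5 appears only in y_7's list, so y_7 = 5.
Determined: y_3=1, y_4=4, y_5=2, y_7=5. The other variables each still have more than one consistent value. That makes 4.

4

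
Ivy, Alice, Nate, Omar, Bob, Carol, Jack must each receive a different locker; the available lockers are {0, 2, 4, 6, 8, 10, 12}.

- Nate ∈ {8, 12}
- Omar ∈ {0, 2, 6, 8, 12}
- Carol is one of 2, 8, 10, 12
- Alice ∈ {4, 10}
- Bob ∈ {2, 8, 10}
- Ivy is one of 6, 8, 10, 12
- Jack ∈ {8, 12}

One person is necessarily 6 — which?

Ivy

The 7 variables draw from only 7 values {0, 2, 4, 6, 8, 10, 12}, so each is used; only Omar can be 0, hence Omar = 0.
The 6 still-open variables together cover exactly {2, 4, 6, 8, 10, 12} — 6 values for 6 variables — and 4 appears only in Alice's list, so Alice = 4.
Among the 5 still-open variables, 6 fits only Ivy (and all 5 values in {2, 6, 8, 10, 12} must be used), so Ivy = 6.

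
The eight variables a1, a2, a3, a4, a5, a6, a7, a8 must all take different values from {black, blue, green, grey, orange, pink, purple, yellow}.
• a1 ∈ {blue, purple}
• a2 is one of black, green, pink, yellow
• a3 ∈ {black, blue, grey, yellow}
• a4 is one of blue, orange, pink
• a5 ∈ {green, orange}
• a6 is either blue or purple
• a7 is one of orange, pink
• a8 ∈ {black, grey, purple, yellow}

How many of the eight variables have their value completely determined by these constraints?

1

a1 and a6 between them cover only {blue, purple} — a naked pair. Remove those values from a3, a4, a8.
The 2 variables a4 and a7 are confined to {orange, pink}, which locks those values in; drop them from a2, a5.
a5 has just one choice, so a5 = green. So a2 can't be green.
Determined: a5=green. The other variables each still have more than one consistent value. That makes 1.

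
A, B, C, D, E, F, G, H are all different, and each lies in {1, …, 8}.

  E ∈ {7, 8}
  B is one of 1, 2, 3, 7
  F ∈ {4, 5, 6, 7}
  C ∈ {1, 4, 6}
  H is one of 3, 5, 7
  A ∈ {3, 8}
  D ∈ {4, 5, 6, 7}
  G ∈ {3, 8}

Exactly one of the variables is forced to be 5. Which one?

H

Among the 8 variables, 2 fits only B (and all 8 values in {1, 2, 3, 4, 5, 6, 7, 8} must be used), so B = 2.
Among the 7 still-open variables, 1 fits only C (and all 7 values in {1, 3, 4, 5, 6, 7, 8} must be used), so C = 1.
A and G between them cover only {3, 8} — a naked pair. Remove those values from E, H.
E must be 7 (only option left). Strike 7 from D, F, H.
So 5 goes to H.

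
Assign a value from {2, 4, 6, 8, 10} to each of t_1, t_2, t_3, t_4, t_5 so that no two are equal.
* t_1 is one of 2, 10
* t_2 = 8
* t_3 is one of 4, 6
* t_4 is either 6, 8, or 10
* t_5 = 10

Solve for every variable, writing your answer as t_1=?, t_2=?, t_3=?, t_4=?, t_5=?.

t_2 has just one choice, so t_2 = 8. So t_4 can't be 8.
t_5's domain is down to {10}, so t_5 = 10. Remove 10 from t_1, t_4.
That leaves t_1 = 2.
t_4 must be 6 (only option left). Eliminate 6 elsewhere: t_3.
t_3 has just one choice, so t_3 = 4.

t_1=2, t_2=8, t_3=4, t_4=6, t_5=10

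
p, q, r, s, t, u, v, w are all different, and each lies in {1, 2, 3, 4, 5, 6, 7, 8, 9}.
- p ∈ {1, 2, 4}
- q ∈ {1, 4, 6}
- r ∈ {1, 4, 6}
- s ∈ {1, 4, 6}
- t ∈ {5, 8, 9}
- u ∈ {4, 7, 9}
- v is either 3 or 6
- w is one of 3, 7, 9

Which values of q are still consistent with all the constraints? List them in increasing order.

The 3 variables q, r, s are confined to {1, 4, 6}, which locks those values in; drop them from p, u, v.
That leaves p = 2.
That leaves v = 3. Eliminate 3 elsewhere: w.
u and w between them cover only {7, 9} — a naked pair. Remove those values from t.
No further eliminations apply; q can still be any of 1, 4, 6.

1, 4, 6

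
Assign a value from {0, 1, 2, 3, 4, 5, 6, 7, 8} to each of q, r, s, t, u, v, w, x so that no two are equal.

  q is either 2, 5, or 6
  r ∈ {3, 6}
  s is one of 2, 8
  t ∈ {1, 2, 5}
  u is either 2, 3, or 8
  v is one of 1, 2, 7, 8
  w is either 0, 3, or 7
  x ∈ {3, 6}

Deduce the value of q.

5

The 8 variables together cover exactly {0, 1, 2, 3, 5, 6, 7, 8} — 8 values for 8 variables — and 0 appears only in w's list, so w = 0.
The 7 still-open variables draw from only 7 values {1, 2, 3, 5, 6, 7, 8}, so each is used; only v can be 7, hence v = 7.
The 6 still-open variables together cover exactly {1, 2, 3, 5, 6, 8} — 6 values for 6 variables — and 1 appears only in t's list, so t = 1.
Among the 5 still-open variables, 5 fits only q (and all 5 values in {2, 3, 5, 6, 8} must be used), so q = 5.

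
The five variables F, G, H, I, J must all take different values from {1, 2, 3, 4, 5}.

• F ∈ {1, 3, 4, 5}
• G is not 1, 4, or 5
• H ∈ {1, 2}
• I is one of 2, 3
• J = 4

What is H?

J must be 4 (only option left). Eliminate 4 elsewhere: F.
Among the 4 still-open variables, 5 fits only F (and all 4 values in {1, 2, 3, 5} must be used), so F = 5.
The 3 still-open variables together cover exactly {1, 2, 3} — 3 values for 3 variables — and 1 appears only in H's list, so H = 1.

1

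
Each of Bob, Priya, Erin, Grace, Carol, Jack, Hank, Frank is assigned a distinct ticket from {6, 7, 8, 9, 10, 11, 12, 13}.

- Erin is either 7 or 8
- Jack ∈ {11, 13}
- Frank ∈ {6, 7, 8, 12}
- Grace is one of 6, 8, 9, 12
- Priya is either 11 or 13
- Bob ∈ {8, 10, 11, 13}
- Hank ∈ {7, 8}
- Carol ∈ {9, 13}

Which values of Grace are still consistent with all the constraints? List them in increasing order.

Among the 8 variables, 10 fits only Bob (and all 8 values in {6, 7, 8, 9, 10, 11, 12, 13} must be used), so Bob = 10.
Priya and Jack share exactly the 2 values {11, 13}; by pigeonhole those values go to them, so strike 11, 13 from Carol.
Carol must be 9 (only option left). Remove 9 from Grace.
Erin and Hank between them cover only {7, 8} — a naked pair. Remove those values from Grace, Frank.
No further eliminations apply; Grace can still be any of 6, 12.

6, 12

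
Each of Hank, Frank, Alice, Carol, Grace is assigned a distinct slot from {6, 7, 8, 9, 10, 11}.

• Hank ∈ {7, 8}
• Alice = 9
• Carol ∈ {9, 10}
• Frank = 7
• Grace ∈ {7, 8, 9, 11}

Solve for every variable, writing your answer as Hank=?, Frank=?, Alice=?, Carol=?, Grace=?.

Frank's domain is down to {7}, so Frank = 7. So Hank, Grace can't be 7.
Alice has just one choice, so Alice = 9. So Carol, Grace can't be 9.
Carol must be 10 (only option left).
That leaves Hank = 8. Strike 8 from Grace.
That leaves Grace = 11.

Hank=8, Frank=7, Alice=9, Carol=10, Grace=11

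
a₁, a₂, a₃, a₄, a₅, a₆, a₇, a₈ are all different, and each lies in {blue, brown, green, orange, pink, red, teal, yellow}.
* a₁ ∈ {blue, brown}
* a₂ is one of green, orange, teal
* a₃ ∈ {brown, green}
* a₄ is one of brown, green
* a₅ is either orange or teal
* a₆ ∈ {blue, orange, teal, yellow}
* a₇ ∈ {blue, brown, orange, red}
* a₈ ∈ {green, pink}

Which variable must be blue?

a₁

The 8 variables together cover exactly {blue, brown, green, orange, pink, red, teal, yellow} — 8 values for 8 variables — and pink appears only in a₈'s list, so a₈ = pink.
The 7 still-open variables draw from only 7 values {blue, brown, green, orange, red, teal, yellow}, so each is used; only a₇ can be red, hence a₇ = red.
Among the 6 still-open variables, yellow fits only a₆ (and all 6 values in {blue, brown, green, orange, teal, yellow} must be used), so a₆ = yellow.
Among the 5 still-open variables, blue fits only a₁ (and all 5 values in {blue, brown, green, orange, teal} must be used), so a₁ = blue.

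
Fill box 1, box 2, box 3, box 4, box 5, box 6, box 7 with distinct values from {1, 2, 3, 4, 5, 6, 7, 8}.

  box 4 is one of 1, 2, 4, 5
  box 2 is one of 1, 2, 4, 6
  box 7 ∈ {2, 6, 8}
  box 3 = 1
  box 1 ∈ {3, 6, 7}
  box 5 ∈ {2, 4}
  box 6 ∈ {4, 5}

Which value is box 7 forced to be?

box 3 has just one choice, so box 3 = 1. Strike 1 from box 2, box 4.
box 4, box 5, box 6 share exactly the 3 values {2, 4, 5}; by pigeonhole those values go to them, so strike 2, 4, 5 from box 2, box 7.
That leaves box 2 = 6. So box 1, box 7 can't be 6.
So box 7 = 8.

8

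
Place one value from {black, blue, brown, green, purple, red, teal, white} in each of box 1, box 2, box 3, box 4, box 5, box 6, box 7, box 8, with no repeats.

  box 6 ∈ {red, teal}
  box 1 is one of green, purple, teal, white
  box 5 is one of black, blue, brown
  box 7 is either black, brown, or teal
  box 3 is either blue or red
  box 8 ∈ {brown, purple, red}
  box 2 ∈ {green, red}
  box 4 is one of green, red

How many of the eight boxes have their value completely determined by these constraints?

4

The 8 variables together cover exactly {black, blue, brown, green, purple, red, teal, white} — 8 values for 8 variables — and white appears only in box 1's list, so box 1 = white.
The 7 still-open variables draw from only 7 values {black, blue, brown, green, purple, red, teal}, so each is used; only box 8 can be purple, hence box 8 = purple.
box 2 and box 4 between them cover only {green, red} — a naked pair. Remove those values from box 3, box 6.
That leaves box 3 = blue. Remove blue from box 5.
box 6 must be teal (only option left). Eliminate teal elsewhere: box 7.
Determined: box 1=white, box 3=blue, box 6=teal, box 8=purple. The other boxes each still have more than one consistent value. That makes 4.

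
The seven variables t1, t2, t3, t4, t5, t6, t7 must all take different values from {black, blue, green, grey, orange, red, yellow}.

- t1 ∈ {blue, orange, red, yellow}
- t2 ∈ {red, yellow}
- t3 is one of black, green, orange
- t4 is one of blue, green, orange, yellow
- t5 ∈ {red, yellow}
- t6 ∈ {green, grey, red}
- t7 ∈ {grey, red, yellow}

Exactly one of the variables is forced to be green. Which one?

The 7 variables draw from only 7 values {black, blue, green, grey, orange, red, yellow}, so each is used; only t3 can be black, hence t3 = black.
t2 and t5 between them cover only {red, yellow} — a naked pair. Remove those values from t1, t4, t6, t7.
t7's domain is down to {grey}, so t7 = grey. So t6 can't be grey.
So green goes to t6.

t6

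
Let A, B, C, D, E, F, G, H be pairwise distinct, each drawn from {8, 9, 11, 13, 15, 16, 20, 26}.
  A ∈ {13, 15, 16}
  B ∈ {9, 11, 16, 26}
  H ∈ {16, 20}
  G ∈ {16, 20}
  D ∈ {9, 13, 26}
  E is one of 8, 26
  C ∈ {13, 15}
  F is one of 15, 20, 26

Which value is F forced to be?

26

The 8 variables together cover exactly {8, 9, 11, 13, 15, 16, 20, 26} — 8 values for 8 variables — and 8 appears only in E's list, so E = 8.
Among the 7 still-open variables, 11 fits only B (and all 7 values in {9, 11, 13, 15, 16, 20, 26} must be used), so B = 11.
Among the 6 still-open variables, 9 fits only D (and all 6 values in {9, 13, 15, 16, 20, 26} must be used), so D = 9.
The 5 still-open variables draw from only 5 values {13, 15, 16, 20, 26}, so each is used; only F can be 26, hence F = 26.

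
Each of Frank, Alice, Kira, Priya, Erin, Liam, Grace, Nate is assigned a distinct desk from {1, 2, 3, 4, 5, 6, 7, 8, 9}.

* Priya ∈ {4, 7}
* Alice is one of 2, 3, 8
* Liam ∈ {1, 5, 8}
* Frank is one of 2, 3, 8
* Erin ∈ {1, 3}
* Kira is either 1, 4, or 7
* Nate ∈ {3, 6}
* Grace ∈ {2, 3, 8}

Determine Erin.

1

Among the 8 variables, 5 fits only Liam (and all 8 values in {1, 2, 3, 4, 5, 6, 7, 8} must be used), so Liam = 5.
Among the 7 still-open variables, 6 fits only Nate (and all 7 values in {1, 2, 3, 4, 6, 7, 8} must be used), so Nate = 6.
Frank, Alice, Grace between them cover only {2, 3, 8} — a naked triple. Remove those values from Erin.
So Erin = 1.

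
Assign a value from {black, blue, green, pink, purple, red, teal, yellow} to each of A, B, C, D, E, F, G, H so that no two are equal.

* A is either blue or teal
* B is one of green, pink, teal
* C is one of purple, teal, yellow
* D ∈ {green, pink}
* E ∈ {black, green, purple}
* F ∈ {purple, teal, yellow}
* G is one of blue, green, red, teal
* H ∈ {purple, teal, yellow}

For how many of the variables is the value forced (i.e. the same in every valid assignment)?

3

Among the 8 variables, black fits only E (and all 8 values in {black, blue, green, pink, purple, red, teal, yellow} must be used), so E = black.
The 7 still-open variables together cover exactly {blue, green, pink, purple, red, teal, yellow} — 7 values for 7 variables — and red appears only in G's list, so G = red.
The 6 still-open variables draw from only 6 values {blue, green, pink, purple, teal, yellow}, so each is used; only A can be blue, hence A = blue.
C, F, H between them cover only {purple, teal, yellow} — a naked triple. Remove those values from B.
Determined: A=blue, E=black, G=red. The other variables each still have more than one consistent value. That makes 3.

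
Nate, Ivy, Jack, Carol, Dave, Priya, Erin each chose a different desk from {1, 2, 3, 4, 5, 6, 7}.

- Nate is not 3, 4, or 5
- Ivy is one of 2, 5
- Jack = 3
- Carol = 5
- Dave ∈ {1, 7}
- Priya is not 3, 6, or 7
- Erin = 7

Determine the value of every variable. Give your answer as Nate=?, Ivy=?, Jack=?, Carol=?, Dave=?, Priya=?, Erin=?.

Nate=6, Ivy=2, Jack=3, Carol=5, Dave=1, Priya=4, Erin=7

Jack's domain is down to {3}, so Jack = 3.
Carol has just one choice, so Carol = 5. Strike 5 from Ivy, Priya.
Erin's domain is down to {7}, so Erin = 7. Strike 7 from Nate, Dave.
Ivy must be 2 (only option left). Strike 2 from Nate, Priya.
Dave's domain is down to {1}, so Dave = 1. So Nate, Priya can't be 1.
Priya must be 4 (only option left).
Nate's domain is down to {6}, so Nate = 6.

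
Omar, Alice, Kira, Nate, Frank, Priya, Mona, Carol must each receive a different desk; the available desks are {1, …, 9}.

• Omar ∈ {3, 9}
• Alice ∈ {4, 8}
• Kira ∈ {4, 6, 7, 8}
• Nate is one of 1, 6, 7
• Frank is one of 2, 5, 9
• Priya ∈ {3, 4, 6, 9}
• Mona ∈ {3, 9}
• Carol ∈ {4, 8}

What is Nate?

Omar and Mona share exactly the 2 values {3, 9}; by pigeonhole those values go to them, so strike 3, 9 from Frank, Priya.
Alice and Carol between them cover only {4, 8} — a naked pair. Remove those values from Kira, Priya.
Priya's domain is down to {6}, so Priya = 6. Remove 6 from Kira, Nate.
Kira must be 7 (only option left). Remove 7 from Nate.
So Nate = 1.

1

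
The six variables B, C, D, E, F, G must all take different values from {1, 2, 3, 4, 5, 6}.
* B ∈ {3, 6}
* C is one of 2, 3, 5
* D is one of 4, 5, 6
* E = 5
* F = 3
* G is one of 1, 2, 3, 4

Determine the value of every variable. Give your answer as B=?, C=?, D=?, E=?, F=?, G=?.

E's domain is down to {5}, so E = 5. Strike 5 from C, D.
That leaves F = 3. Remove 3 from B, C, G.
B's domain is down to {6}, so B = 6. Strike 6 from D.
C must be 2 (only option left). Strike 2 from G.
D must be 4 (only option left). Eliminate 4 elsewhere: G.
That leaves G = 1.

B=6, C=2, D=4, E=5, F=3, G=1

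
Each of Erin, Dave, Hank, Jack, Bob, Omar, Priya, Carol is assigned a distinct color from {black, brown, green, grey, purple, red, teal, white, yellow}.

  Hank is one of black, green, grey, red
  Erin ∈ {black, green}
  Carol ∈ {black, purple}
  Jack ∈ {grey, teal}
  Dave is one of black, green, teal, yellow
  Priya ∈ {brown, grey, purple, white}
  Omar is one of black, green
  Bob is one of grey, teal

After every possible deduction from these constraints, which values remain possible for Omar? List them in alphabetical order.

Erin and Omar between them cover only {black, green} — a naked pair. Remove those values from Dave, Hank, Carol.
Carol must be purple (only option left). Strike purple from Priya.
Jack and Bob between them cover only {grey, teal} — a naked pair. Remove those values from Dave, Hank, Priya.
Dave has just one choice, so Dave = yellow.
That leaves Hank = red.
No further eliminations apply; Omar can still be any of black, green.

black, green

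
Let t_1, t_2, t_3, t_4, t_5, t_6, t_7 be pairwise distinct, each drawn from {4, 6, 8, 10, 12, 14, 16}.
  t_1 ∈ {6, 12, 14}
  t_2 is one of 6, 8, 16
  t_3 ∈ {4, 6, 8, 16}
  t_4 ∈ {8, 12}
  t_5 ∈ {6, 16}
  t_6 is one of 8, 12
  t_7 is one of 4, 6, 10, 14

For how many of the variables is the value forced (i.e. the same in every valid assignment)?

The 7 variables draw from only 7 values {4, 6, 8, 10, 12, 14, 16}, so each is used; only t_7 can be 10, hence t_7 = 10.
The 6 still-open variables draw from only 6 values {4, 6, 8, 12, 14, 16}, so each is used; only t_3 can be 4, hence t_3 = 4.
The 5 still-open variables together cover exactly {6, 8, 12, 14, 16} — 5 values for 5 variables — and 14 appears only in t_1's list, so t_1 = 14.
t_4 and t_6 share exactly the 2 values {8, 12}; by pigeonhole those values go to them, so strike 8, 12 from t_2.
Determined: t_1=14, t_3=4, t_7=10. The other variables each still have more than one consistent value. That makes 3.

3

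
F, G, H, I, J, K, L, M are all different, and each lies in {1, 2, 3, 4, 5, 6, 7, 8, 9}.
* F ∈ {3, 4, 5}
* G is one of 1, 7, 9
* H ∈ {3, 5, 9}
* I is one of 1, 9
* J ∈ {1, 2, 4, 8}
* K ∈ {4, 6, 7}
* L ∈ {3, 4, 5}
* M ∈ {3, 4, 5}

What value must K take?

F, L, M between them cover only {3, 4, 5} — a naked triple. Remove those values from H, J, K.
That leaves H = 9. So G, I can't be 9.
That leaves I = 1. So G, J can't be 1.
G's domain is down to {7}, so G = 7. Eliminate 7 elsewhere: K.
So K = 6.

6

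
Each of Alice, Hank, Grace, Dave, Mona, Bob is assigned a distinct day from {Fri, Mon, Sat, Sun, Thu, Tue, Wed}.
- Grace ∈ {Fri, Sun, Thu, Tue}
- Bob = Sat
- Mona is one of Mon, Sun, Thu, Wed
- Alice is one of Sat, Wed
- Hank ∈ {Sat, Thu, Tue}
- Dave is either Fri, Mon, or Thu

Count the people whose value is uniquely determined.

Bob has just one choice, so Bob = Sat. Eliminate Sat elsewhere: Alice, Hank.
That leaves Alice = Wed. So Mona can't be Wed.
Determined: Alice=Wed, Bob=Sat. The other people each still have more than one consistent value. That makes 2.

2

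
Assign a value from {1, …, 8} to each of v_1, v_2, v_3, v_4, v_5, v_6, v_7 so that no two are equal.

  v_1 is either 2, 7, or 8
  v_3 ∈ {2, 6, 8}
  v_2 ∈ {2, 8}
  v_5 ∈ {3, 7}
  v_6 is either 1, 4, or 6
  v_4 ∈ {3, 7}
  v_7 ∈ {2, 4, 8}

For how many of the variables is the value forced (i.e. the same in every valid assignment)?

The 7 variables draw from only 7 values {1, 2, 3, 4, 6, 7, 8}, so each is used; only v_6 can be 1, hence v_6 = 1.
The 6 still-open variables draw from only 6 values {2, 3, 4, 6, 7, 8}, so each is used; only v_7 can be 4, hence v_7 = 4.
The 5 still-open variables together cover exactly {2, 3, 6, 7, 8} — 5 values for 5 variables — and 6 appears only in v_3's list, so v_3 = 6.
The 2 variables v_4 and v_5 are confined to {3, 7}, which locks those values in; drop them from v_1.
Determined: v_3=6, v_6=1, v_7=4. The other variables each still have more than one consistent value. That makes 3.

3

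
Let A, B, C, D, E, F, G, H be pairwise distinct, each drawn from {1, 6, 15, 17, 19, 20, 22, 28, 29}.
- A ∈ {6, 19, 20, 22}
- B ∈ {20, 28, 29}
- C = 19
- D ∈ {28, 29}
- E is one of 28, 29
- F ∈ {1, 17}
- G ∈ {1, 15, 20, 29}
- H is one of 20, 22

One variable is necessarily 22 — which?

C must be 19 (only option left). Remove 19 from A.
D and E share exactly the 2 values {28, 29}; by pigeonhole those values go to them, so strike 28, 29 from B, G.
B has just one choice, so B = 20. Remove 20 from A, G, H.
So 22 goes to H.

H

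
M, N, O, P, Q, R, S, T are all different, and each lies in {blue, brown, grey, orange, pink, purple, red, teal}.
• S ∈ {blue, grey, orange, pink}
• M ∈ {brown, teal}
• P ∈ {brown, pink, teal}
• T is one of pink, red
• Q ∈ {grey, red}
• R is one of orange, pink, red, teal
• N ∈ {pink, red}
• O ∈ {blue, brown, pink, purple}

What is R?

The 8 variables draw from only 8 values {blue, brown, grey, orange, pink, purple, red, teal}, so each is used; only O can be purple, hence O = purple.
The 7 still-open variables draw from only 7 values {blue, brown, grey, orange, pink, red, teal}, so each is used; only S can be blue, hence S = blue.
The 6 still-open variables draw from only 6 values {brown, grey, orange, pink, red, teal}, so each is used; only Q can be grey, hence Q = grey.
Among the 5 still-open variables, orange fits only R (and all 5 values in {brown, orange, pink, red, teal} must be used), so R = orange.

orange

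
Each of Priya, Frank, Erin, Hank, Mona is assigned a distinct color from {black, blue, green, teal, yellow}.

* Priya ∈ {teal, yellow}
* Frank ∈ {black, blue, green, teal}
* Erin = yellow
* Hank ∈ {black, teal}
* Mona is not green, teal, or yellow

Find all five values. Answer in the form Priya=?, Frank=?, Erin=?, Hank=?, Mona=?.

Erin's domain is down to {yellow}, so Erin = yellow. So Priya can't be yellow.
That leaves Priya = teal. Strike teal from Frank, Hank.
Hank must be black (only option left). So Frank, Mona can't be black.
Mona has just one choice, so Mona = blue. Eliminate blue elsewhere: Frank.
Frank has just one choice, so Frank = green.

Priya=teal, Frank=green, Erin=yellow, Hank=black, Mona=blue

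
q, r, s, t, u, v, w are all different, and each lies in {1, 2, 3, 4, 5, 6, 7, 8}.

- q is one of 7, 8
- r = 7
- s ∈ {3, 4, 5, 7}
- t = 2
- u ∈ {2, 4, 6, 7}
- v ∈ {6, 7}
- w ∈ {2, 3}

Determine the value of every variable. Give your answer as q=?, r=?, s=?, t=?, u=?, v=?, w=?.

r has just one choice, so r = 7. Strike 7 from q, s, u, v.
t's domain is down to {2}, so t = 2. So u, w can't be 2.
v must be 6 (only option left). Strike 6 from u.
w's domain is down to {3}, so w = 3. Remove 3 from s.
q's domain is down to {8}, so q = 8.
u's domain is down to {4}, so u = 4. Eliminate 4 elsewhere: s.
s has just one choice, so s = 5.

q=8, r=7, s=5, t=2, u=4, v=6, w=3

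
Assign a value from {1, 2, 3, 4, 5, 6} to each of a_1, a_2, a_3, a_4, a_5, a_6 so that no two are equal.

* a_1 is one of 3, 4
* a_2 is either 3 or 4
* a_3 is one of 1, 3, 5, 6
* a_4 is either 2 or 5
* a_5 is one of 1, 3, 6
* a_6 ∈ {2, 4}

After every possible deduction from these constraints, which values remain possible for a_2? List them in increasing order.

3, 4

a_1 and a_2 share exactly the 2 values {3, 4}; by pigeonhole those values go to them, so strike 3, 4 from a_3, a_5, a_6.
a_6 must be 2 (only option left). Strike 2 from a_4.
a_4's domain is down to {5}, so a_4 = 5. So a_3 can't be 5.
No further eliminations apply; a_2 can still be any of 3, 4.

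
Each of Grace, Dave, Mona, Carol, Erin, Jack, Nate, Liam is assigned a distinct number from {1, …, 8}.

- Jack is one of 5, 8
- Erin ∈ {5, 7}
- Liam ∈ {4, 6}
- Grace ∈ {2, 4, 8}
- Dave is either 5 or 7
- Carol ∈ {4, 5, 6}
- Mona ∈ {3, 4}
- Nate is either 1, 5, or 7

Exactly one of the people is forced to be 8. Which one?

The 8 variables together cover exactly {1, 2, 3, 4, 5, 6, 7, 8} — 8 values for 8 variables — and 1 appears only in Nate's list, so Nate = 1.
The 7 still-open variables draw from only 7 values {2, 3, 4, 5, 6, 7, 8}, so each is used; only Grace can be 2, hence Grace = 2.
The 6 still-open variables together cover exactly {3, 4, 5, 6, 7, 8} — 6 values for 6 variables — and 3 appears only in Mona's list, so Mona = 3.
The 5 still-open variables draw from only 5 values {4, 5, 6, 7, 8}, so each is used; only Jack can be 8, hence Jack = 8.

Jack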